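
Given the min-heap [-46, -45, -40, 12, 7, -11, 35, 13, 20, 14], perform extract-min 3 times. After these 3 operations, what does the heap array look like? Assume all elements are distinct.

[-11, 7, 13, 12, 14, 20, 35]

extract-min #1 returns -46:
  remove root -46; move last element 14 to root → [14, -45, -40, 12, 7, -11, 35, 13, 20]
  14 vs smaller child -45 at index 1, swap → [-45, 14, -40, 12, 7, -11, 35, 13, 20]
  14 vs smaller child 7 at index 4, swap → [-45, 7, -40, 12, 14, -11, 35, 13, 20]
extract-min #2 returns -45:
  remove root -45; move last element 20 to root → [20, 7, -40, 12, 14, -11, 35, 13]
  20 vs smaller child -40 at index 2, swap → [-40, 7, 20, 12, 14, -11, 35, 13]
  20 vs smaller child -11 at index 5, swap → [-40, 7, -11, 12, 14, 20, 35, 13]
extract-min #3 returns -40:
  remove root -40; move last element 13 to root → [13, 7, -11, 12, 14, 20, 35]
  13 vs smaller child -11 at index 2, swap → [-11, 7, 13, 12, 14, 20, 35]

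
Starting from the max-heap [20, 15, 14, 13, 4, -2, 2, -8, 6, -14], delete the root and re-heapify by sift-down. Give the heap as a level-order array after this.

remove root 20; move last element -14 to root → [-14, 15, 14, 13, 4, -2, 2, -8, 6]
-14 vs larger child 15 at index 1, swap → [15, -14, 14, 13, 4, -2, 2, -8, 6]
-14 vs larger child 13 at index 3, swap → [15, 13, 14, -14, 4, -2, 2, -8, 6]
-14 vs larger child 6 at index 8, swap → [15, 13, 14, 6, 4, -2, 2, -8, -14]

[15, 13, 14, 6, 4, -2, 2, -8, -14]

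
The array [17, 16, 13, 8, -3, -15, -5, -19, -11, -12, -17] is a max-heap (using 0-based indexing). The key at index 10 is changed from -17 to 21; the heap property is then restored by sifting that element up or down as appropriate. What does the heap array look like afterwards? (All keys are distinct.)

[21, 17, 13, 8, 16, -15, -5, -19, -11, -12, -3]

set index 10 from -17 to 21 → [17, 16, 13, 8, -3, -15, -5, -19, -11, -12, 21]
21 > parent -3 at index 4, swap → [17, 16, 13, 8, 21, -15, -5, -19, -11, -12, -3]
21 > parent 16 at index 1, swap → [17, 21, 13, 8, 16, -15, -5, -19, -11, -12, -3]
21 > parent 17 at index 0, swap → [21, 17, 13, 8, 16, -15, -5, -19, -11, -12, -3]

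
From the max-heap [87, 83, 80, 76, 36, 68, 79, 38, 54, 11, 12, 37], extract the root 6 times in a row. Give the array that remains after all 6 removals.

extract-max #1 returns 87:
  remove root 87; move last element 37 to root → [37, 83, 80, 76, 36, 68, 79, 38, 54, 11, 12]
  37 vs larger child 83 at index 1, swap → [83, 37, 80, 76, 36, 68, 79, 38, 54, 11, 12]
  37 vs larger child 76 at index 3, swap → [83, 76, 80, 37, 36, 68, 79, 38, 54, 11, 12]
  37 vs larger child 54 at index 8, swap → [83, 76, 80, 54, 36, 68, 79, 38, 37, 11, 12]
extract-max #2 returns 83:
  remove root 83; move last element 12 to root → [12, 76, 80, 54, 36, 68, 79, 38, 37, 11]
  12 vs larger child 80 at index 2, swap → [80, 76, 12, 54, 36, 68, 79, 38, 37, 11]
  12 vs larger child 79 at index 6, swap → [80, 76, 79, 54, 36, 68, 12, 38, 37, 11]
extract-max #3 returns 80:
  remove root 80; move last element 11 to root → [11, 76, 79, 54, 36, 68, 12, 38, 37]
  11 vs larger child 79 at index 2, swap → [79, 76, 11, 54, 36, 68, 12, 38, 37]
  11 vs larger child 68 at index 5, swap → [79, 76, 68, 54, 36, 11, 12, 38, 37]
extract-max #4 returns 79:
  remove root 79; move last element 37 to root → [37, 76, 68, 54, 36, 11, 12, 38]
  37 vs larger child 76 at index 1, swap → [76, 37, 68, 54, 36, 11, 12, 38]
  37 vs larger child 54 at index 3, swap → [76, 54, 68, 37, 36, 11, 12, 38]
  37 vs only child 38 at index 7, swap → [76, 54, 68, 38, 36, 11, 12, 37]
extract-max #5 returns 76:
  remove root 76; move last element 37 to root → [37, 54, 68, 38, 36, 11, 12]
  37 vs larger child 68 at index 2, swap → [68, 54, 37, 38, 36, 11, 12]
extract-max #6 returns 68:
  remove root 68; move last element 12 to root → [12, 54, 37, 38, 36, 11]
  12 vs larger child 54 at index 1, swap → [54, 12, 37, 38, 36, 11]
  12 vs larger child 38 at index 3, swap → [54, 38, 37, 12, 36, 11]

[54, 38, 37, 12, 36, 11]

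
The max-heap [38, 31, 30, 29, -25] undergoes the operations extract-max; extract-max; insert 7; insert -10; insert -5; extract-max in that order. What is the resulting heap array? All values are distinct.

[29, 7, -5, -25, -10]

extract-max → returns 38:
  remove root 38; move last element -25 to root → [-25, 31, 30, 29]
  -25 vs larger child 31 at index 1, swap → [31, -25, 30, 29]
  -25 vs only child 29 at index 3, swap → [31, 29, 30, -25]
extract-max → returns 31:
  remove root 31; move last element -25 to root → [-25, 29, 30]
  -25 vs larger child 30 at index 2, swap → [30, 29, -25]
insert 7:
  append 7 at index 3 → [30, 29, -25, 7] (no swap needed)
insert -10:
  append -10 at index 4 → [30, 29, -25, 7, -10] (no swap needed)
insert -5:
  append -5 at index 5 → [30, 29, -25, 7, -10, -5]
  -5 > parent -25 at index 2, swap → [30, 29, -5, 7, -10, -25]
extract-max → returns 30:
  remove root 30; move last element -25 to root → [-25, 29, -5, 7, -10]
  -25 vs larger child 29 at index 1, swap → [29, -25, -5, 7, -10]
  -25 vs larger child 7 at index 3, swap → [29, 7, -5, -25, -10]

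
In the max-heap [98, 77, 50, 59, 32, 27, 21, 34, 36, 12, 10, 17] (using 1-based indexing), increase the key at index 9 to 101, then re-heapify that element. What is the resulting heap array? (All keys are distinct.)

[101, 98, 50, 77, 32, 27, 21, 34, 59, 12, 10, 17]

set index 9 from 36 to 101 → [98, 77, 50, 59, 32, 27, 21, 34, 101, 12, 10, 17]
101 > parent 59 at index 4, swap → [98, 77, 50, 101, 32, 27, 21, 34, 59, 12, 10, 17]
101 > parent 77 at index 2, swap → [98, 101, 50, 77, 32, 27, 21, 34, 59, 12, 10, 17]
101 > parent 98 at index 1, swap → [101, 98, 50, 77, 32, 27, 21, 34, 59, 12, 10, 17]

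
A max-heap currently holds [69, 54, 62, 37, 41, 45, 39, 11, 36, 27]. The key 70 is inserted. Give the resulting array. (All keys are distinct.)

append 70 at index 10 → [69, 54, 62, 37, 41, 45, 39, 11, 36, 27, 70]
70 > parent 41 at index 4, swap → [69, 54, 62, 37, 70, 45, 39, 11, 36, 27, 41]
70 > parent 54 at index 1, swap → [69, 70, 62, 37, 54, 45, 39, 11, 36, 27, 41]
70 > parent 69 at index 0, swap → [70, 69, 62, 37, 54, 45, 39, 11, 36, 27, 41]

[70, 69, 62, 37, 54, 45, 39, 11, 36, 27, 41]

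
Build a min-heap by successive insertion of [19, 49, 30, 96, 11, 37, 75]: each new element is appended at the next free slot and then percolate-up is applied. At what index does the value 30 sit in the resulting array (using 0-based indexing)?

2

Insert 19:
  append 19 at index 0 → [19] (no swap needed)
Insert 49:
  append 49 at index 1 → [19, 49] (no swap needed)
Insert 30:
  append 30 at index 2 → [19, 49, 30] (no swap needed)
Insert 96:
  append 96 at index 3 → [19, 49, 30, 96] (no swap needed)
Insert 11:
  append 11 at index 4 → [19, 49, 30, 96, 11]
  11 < parent 49 at index 1, swap → [19, 11, 30, 96, 49]
  11 < parent 19 at index 0, swap → [11, 19, 30, 96, 49]
Insert 37:
  append 37 at index 5 → [11, 19, 30, 96, 49, 37] (no swap needed)
Insert 75:
  append 75 at index 6 → [11, 19, 30, 96, 49, 37, 75] (no swap needed)
resulting array: [11, 19, 30, 96, 49, 37, 75]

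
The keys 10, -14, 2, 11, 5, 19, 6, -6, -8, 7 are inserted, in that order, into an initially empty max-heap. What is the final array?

[19, 10, 11, -6, 7, 2, 6, -14, -8, 5]

Insert 10:
  append 10 at index 0 → [10] (no swap needed)
Insert -14:
  append -14 at index 1 → [10, -14] (no swap needed)
Insert 2:
  append 2 at index 2 → [10, -14, 2] (no swap needed)
Insert 11:
  append 11 at index 3 → [10, -14, 2, 11]
  11 > parent -14 at index 1, swap → [10, 11, 2, -14]
  11 > parent 10 at index 0, swap → [11, 10, 2, -14]
Insert 5:
  append 5 at index 4 → [11, 10, 2, -14, 5] (no swap needed)
Insert 19:
  append 19 at index 5 → [11, 10, 2, -14, 5, 19]
  19 > parent 2 at index 2, swap → [11, 10, 19, -14, 5, 2]
  19 > parent 11 at index 0, swap → [19, 10, 11, -14, 5, 2]
Insert 6:
  append 6 at index 6 → [19, 10, 11, -14, 5, 2, 6] (no swap needed)
Insert -6:
  append -6 at index 7 → [19, 10, 11, -14, 5, 2, 6, -6]
  -6 > parent -14 at index 3, swap → [19, 10, 11, -6, 5, 2, 6, -14]
Insert -8:
  append -8 at index 8 → [19, 10, 11, -6, 5, 2, 6, -14, -8] (no swap needed)
Insert 7:
  append 7 at index 9 → [19, 10, 11, -6, 5, 2, 6, -14, -8, 7]
  7 > parent 5 at index 4, swap → [19, 10, 11, -6, 7, 2, 6, -14, -8, 5]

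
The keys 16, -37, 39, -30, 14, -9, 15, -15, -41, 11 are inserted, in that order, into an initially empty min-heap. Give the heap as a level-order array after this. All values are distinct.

[-41, -37, -9, -30, 11, 39, 15, 16, -15, 14]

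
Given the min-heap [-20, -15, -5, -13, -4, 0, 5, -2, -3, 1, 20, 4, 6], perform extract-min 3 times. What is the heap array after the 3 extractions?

[-5, -4, 0, -3, 1, 20, 5, -2, 6, 4]

extract-min #1 returns -20:
  remove root -20; move last element 6 to root → [6, -15, -5, -13, -4, 0, 5, -2, -3, 1, 20, 4]
  6 vs smaller child -15 at index 1, swap → [-15, 6, -5, -13, -4, 0, 5, -2, -3, 1, 20, 4]
  6 vs smaller child -13 at index 3, swap → [-15, -13, -5, 6, -4, 0, 5, -2, -3, 1, 20, 4]
  6 vs smaller child -3 at index 8, swap → [-15, -13, -5, -3, -4, 0, 5, -2, 6, 1, 20, 4]
extract-min #2 returns -15:
  remove root -15; move last element 4 to root → [4, -13, -5, -3, -4, 0, 5, -2, 6, 1, 20]
  4 vs smaller child -13 at index 1, swap → [-13, 4, -5, -3, -4, 0, 5, -2, 6, 1, 20]
  4 vs smaller child -4 at index 4, swap → [-13, -4, -5, -3, 4, 0, 5, -2, 6, 1, 20]
  4 vs smaller child 1 at index 9, swap → [-13, -4, -5, -3, 1, 0, 5, -2, 6, 4, 20]
extract-min #3 returns -13:
  remove root -13; move last element 20 to root → [20, -4, -5, -3, 1, 0, 5, -2, 6, 4]
  20 vs smaller child -5 at index 2, swap → [-5, -4, 20, -3, 1, 0, 5, -2, 6, 4]
  20 vs smaller child 0 at index 5, swap → [-5, -4, 0, -3, 1, 20, 5, -2, 6, 4]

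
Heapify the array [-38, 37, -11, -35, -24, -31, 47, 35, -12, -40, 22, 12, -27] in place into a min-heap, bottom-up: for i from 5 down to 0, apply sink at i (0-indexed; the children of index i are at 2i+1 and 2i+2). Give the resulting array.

sift down from index 5: already satisfies heap property
sift down from index 4:
  -24 vs smaller child -40 at index 9, swap → [-38, 37, -11, -35, -40, -31, 47, 35, -12, -24, 22, 12, -27]
sift down from index 3: already satisfies heap property
sift down from index 2:
  -11 vs smaller child -31 at index 5, swap → [-38, 37, -31, -35, -40, -11, 47, 35, -12, -24, 22, 12, -27]
  -11 vs smaller child -27 at index 12, swap → [-38, 37, -31, -35, -40, -27, 47, 35, -12, -24, 22, 12, -11]
sift down from index 1:
  37 vs smaller child -40 at index 4, swap → [-38, -40, -31, -35, 37, -27, 47, 35, -12, -24, 22, 12, -11]
  37 vs smaller child -24 at index 9, swap → [-38, -40, -31, -35, -24, -27, 47, 35, -12, 37, 22, 12, -11]
sift down from index 0:
  -38 vs smaller child -40 at index 1, swap → [-40, -38, -31, -35, -24, -27, 47, 35, -12, 37, 22, 12, -11]

[-40, -38, -31, -35, -24, -27, 47, 35, -12, 37, 22, 12, -11]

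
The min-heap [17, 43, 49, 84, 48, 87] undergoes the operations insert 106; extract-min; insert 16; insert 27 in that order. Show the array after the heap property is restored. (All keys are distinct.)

insert 106:
  append 106 at index 6 → [17, 43, 49, 84, 48, 87, 106] (no swap needed)
extract-min → returns 17:
  remove root 17; move last element 106 to root → [106, 43, 49, 84, 48, 87]
  106 vs smaller child 43 at index 1, swap → [43, 106, 49, 84, 48, 87]
  106 vs smaller child 48 at index 4, swap → [43, 48, 49, 84, 106, 87]
insert 16:
  append 16 at index 6 → [43, 48, 49, 84, 106, 87, 16]
  16 < parent 49 at index 2, swap → [43, 48, 16, 84, 106, 87, 49]
  16 < parent 43 at index 0, swap → [16, 48, 43, 84, 106, 87, 49]
insert 27:
  append 27 at index 7 → [16, 48, 43, 84, 106, 87, 49, 27]
  27 < parent 84 at index 3, swap → [16, 48, 43, 27, 106, 87, 49, 84]
  27 < parent 48 at index 1, swap → [16, 27, 43, 48, 106, 87, 49, 84]

[16, 27, 43, 48, 106, 87, 49, 84]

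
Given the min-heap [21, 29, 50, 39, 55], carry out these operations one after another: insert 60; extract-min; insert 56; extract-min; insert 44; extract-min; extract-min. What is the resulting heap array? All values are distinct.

[50, 55, 56, 60]

insert 60:
  append 60 at index 5 → [21, 29, 50, 39, 55, 60] (no swap needed)
extract-min → returns 21:
  remove root 21; move last element 60 to root → [60, 29, 50, 39, 55]
  60 vs smaller child 29 at index 1, swap → [29, 60, 50, 39, 55]
  60 vs smaller child 39 at index 3, swap → [29, 39, 50, 60, 55]
insert 56:
  append 56 at index 5 → [29, 39, 50, 60, 55, 56] (no swap needed)
extract-min → returns 29:
  remove root 29; move last element 56 to root → [56, 39, 50, 60, 55]
  56 vs smaller child 39 at index 1, swap → [39, 56, 50, 60, 55]
  56 vs smaller child 55 at index 4, swap → [39, 55, 50, 60, 56]
insert 44:
  append 44 at index 5 → [39, 55, 50, 60, 56, 44]
  44 < parent 50 at index 2, swap → [39, 55, 44, 60, 56, 50]
extract-min → returns 39:
  remove root 39; move last element 50 to root → [50, 55, 44, 60, 56]
  50 vs smaller child 44 at index 2, swap → [44, 55, 50, 60, 56]
extract-min → returns 44:
  remove root 44; move last element 56 to root → [56, 55, 50, 60]
  56 vs smaller child 50 at index 2, swap → [50, 55, 56, 60]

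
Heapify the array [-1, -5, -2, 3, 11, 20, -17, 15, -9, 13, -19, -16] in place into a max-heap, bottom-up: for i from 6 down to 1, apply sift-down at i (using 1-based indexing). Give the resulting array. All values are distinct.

sift down from index 6: already satisfies heap property
sift down from index 5:
  11 vs larger child 13 at index 10, swap → [-1, -5, -2, 3, 13, 20, -17, 15, -9, 11, -19, -16]
sift down from index 4:
  3 vs larger child 15 at index 8, swap → [-1, -5, -2, 15, 13, 20, -17, 3, -9, 11, -19, -16]
sift down from index 3:
  -2 vs larger child 20 at index 6, swap → [-1, -5, 20, 15, 13, -2, -17, 3, -9, 11, -19, -16]
sift down from index 2:
  -5 vs larger child 15 at index 4, swap → [-1, 15, 20, -5, 13, -2, -17, 3, -9, 11, -19, -16]
  -5 vs larger child 3 at index 8, swap → [-1, 15, 20, 3, 13, -2, -17, -5, -9, 11, -19, -16]
sift down from index 1:
  -1 vs larger child 20 at index 3, swap → [20, 15, -1, 3, 13, -2, -17, -5, -9, 11, -19, -16]

[20, 15, -1, 3, 13, -2, -17, -5, -9, 11, -19, -16]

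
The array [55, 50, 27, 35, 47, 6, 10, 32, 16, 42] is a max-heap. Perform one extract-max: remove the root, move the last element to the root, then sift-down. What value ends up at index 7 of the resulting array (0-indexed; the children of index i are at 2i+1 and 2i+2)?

remove root 55; move last element 42 to root → [42, 50, 27, 35, 47, 6, 10, 32, 16]
42 vs larger child 50 at index 1, swap → [50, 42, 27, 35, 47, 6, 10, 32, 16]
42 vs larger child 47 at index 4, swap → [50, 47, 27, 35, 42, 6, 10, 32, 16]
resulting array: [50, 47, 27, 35, 42, 6, 10, 32, 16]

32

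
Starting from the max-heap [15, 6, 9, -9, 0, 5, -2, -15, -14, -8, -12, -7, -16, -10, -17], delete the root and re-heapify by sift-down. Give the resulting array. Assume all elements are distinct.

[9, 6, 5, -9, 0, -7, -2, -15, -14, -8, -12, -17, -16, -10]

remove root 15; move last element -17 to root → [-17, 6, 9, -9, 0, 5, -2, -15, -14, -8, -12, -7, -16, -10]
-17 vs larger child 9 at index 2, swap → [9, 6, -17, -9, 0, 5, -2, -15, -14, -8, -12, -7, -16, -10]
-17 vs larger child 5 at index 5, swap → [9, 6, 5, -9, 0, -17, -2, -15, -14, -8, -12, -7, -16, -10]
-17 vs larger child -7 at index 11, swap → [9, 6, 5, -9, 0, -7, -2, -15, -14, -8, -12, -17, -16, -10]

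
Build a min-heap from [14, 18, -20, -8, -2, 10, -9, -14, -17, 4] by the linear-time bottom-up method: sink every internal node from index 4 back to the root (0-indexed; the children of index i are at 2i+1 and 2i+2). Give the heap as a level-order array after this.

[-20, -17, -9, -14, -2, 10, 14, 18, -8, 4]

sift down from index 4: already satisfies heap property
sift down from index 3:
  -8 vs smaller child -17 at index 8, swap → [14, 18, -20, -17, -2, 10, -9, -14, -8, 4]
sift down from index 2: already satisfies heap property
sift down from index 1:
  18 vs smaller child -17 at index 3, swap → [14, -17, -20, 18, -2, 10, -9, -14, -8, 4]
  18 vs smaller child -14 at index 7, swap → [14, -17, -20, -14, -2, 10, -9, 18, -8, 4]
sift down from index 0:
  14 vs smaller child -20 at index 2, swap → [-20, -17, 14, -14, -2, 10, -9, 18, -8, 4]
  14 vs smaller child -9 at index 6, swap → [-20, -17, -9, -14, -2, 10, 14, 18, -8, 4]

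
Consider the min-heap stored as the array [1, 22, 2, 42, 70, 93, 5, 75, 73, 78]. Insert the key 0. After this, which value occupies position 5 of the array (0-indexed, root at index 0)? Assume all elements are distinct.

append 0 at index 10 → [1, 22, 2, 42, 70, 93, 5, 75, 73, 78, 0]
0 < parent 70 at index 4, swap → [1, 22, 2, 42, 0, 93, 5, 75, 73, 78, 70]
0 < parent 22 at index 1, swap → [1, 0, 2, 42, 22, 93, 5, 75, 73, 78, 70]
0 < parent 1 at index 0, swap → [0, 1, 2, 42, 22, 93, 5, 75, 73, 78, 70]
resulting array: [0, 1, 2, 42, 22, 93, 5, 75, 73, 78, 70]

93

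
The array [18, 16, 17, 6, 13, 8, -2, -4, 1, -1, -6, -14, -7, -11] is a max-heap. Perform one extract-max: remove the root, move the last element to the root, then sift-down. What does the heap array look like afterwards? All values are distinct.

[17, 16, 8, 6, 13, -7, -2, -4, 1, -1, -6, -14, -11]

remove root 18; move last element -11 to root → [-11, 16, 17, 6, 13, 8, -2, -4, 1, -1, -6, -14, -7]
-11 vs larger child 17 at index 2, swap → [17, 16, -11, 6, 13, 8, -2, -4, 1, -1, -6, -14, -7]
-11 vs larger child 8 at index 5, swap → [17, 16, 8, 6, 13, -11, -2, -4, 1, -1, -6, -14, -7]
-11 vs larger child -7 at index 12, swap → [17, 16, 8, 6, 13, -7, -2, -4, 1, -1, -6, -14, -11]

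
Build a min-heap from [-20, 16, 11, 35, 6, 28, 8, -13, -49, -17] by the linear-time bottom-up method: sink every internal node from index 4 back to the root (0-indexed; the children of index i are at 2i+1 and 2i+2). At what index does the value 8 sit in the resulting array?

sift down from index 4:
  6 vs only child -17 at index 9, swap → [-20, 16, 11, 35, -17, 28, 8, -13, -49, 6]
sift down from index 3:
  35 vs smaller child -49 at index 8, swap → [-20, 16, 11, -49, -17, 28, 8, -13, 35, 6]
sift down from index 2:
  11 vs smaller child 8 at index 6, swap → [-20, 16, 8, -49, -17, 28, 11, -13, 35, 6]
sift down from index 1:
  16 vs smaller child -49 at index 3, swap → [-20, -49, 8, 16, -17, 28, 11, -13, 35, 6]
  16 vs smaller child -13 at index 7, swap → [-20, -49, 8, -13, -17, 28, 11, 16, 35, 6]
sift down from index 0:
  -20 vs smaller child -49 at index 1, swap → [-49, -20, 8, -13, -17, 28, 11, 16, 35, 6]
resulting array: [-49, -20, 8, -13, -17, 28, 11, 16, 35, 6]

2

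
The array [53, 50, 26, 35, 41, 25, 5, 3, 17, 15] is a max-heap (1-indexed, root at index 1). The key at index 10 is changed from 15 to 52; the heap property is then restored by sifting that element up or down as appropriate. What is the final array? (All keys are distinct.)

[53, 52, 26, 35, 50, 25, 5, 3, 17, 41]

set index 10 from 15 to 52 → [53, 50, 26, 35, 41, 25, 5, 3, 17, 52]
52 > parent 41 at index 5, swap → [53, 50, 26, 35, 52, 25, 5, 3, 17, 41]
52 > parent 50 at index 2, swap → [53, 52, 26, 35, 50, 25, 5, 3, 17, 41]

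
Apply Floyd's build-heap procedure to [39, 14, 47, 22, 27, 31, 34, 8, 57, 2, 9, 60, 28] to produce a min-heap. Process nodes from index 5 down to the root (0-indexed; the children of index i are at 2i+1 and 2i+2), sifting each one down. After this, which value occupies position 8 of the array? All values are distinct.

57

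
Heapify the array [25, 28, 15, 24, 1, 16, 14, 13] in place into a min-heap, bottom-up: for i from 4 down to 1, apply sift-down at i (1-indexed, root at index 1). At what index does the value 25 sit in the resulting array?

sift down from index 4:
  24 vs only child 13 at index 8, swap → [25, 28, 15, 13, 1, 16, 14, 24]
sift down from index 3:
  15 vs smaller child 14 at index 7, swap → [25, 28, 14, 13, 1, 16, 15, 24]
sift down from index 2:
  28 vs smaller child 1 at index 5, swap → [25, 1, 14, 13, 28, 16, 15, 24]
sift down from index 1:
  25 vs smaller child 1 at index 2, swap → [1, 25, 14, 13, 28, 16, 15, 24]
  25 vs smaller child 13 at index 4, swap → [1, 13, 14, 25, 28, 16, 15, 24]
  25 vs only child 24 at index 8, swap → [1, 13, 14, 24, 28, 16, 15, 25]
resulting array: [1, 13, 14, 24, 28, 16, 15, 25]

8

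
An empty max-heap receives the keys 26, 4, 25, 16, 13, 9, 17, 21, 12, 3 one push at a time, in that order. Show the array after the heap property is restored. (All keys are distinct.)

[26, 21, 25, 16, 13, 9, 17, 4, 12, 3]

Insert 26:
  append 26 at index 0 → [26] (no swap needed)
Insert 4:
  append 4 at index 1 → [26, 4] (no swap needed)
Insert 25:
  append 25 at index 2 → [26, 4, 25] (no swap needed)
Insert 16:
  append 16 at index 3 → [26, 4, 25, 16]
  16 > parent 4 at index 1, swap → [26, 16, 25, 4]
Insert 13:
  append 13 at index 4 → [26, 16, 25, 4, 13] (no swap needed)
Insert 9:
  append 9 at index 5 → [26, 16, 25, 4, 13, 9] (no swap needed)
Insert 17:
  append 17 at index 6 → [26, 16, 25, 4, 13, 9, 17] (no swap needed)
Insert 21:
  append 21 at index 7 → [26, 16, 25, 4, 13, 9, 17, 21]
  21 > parent 4 at index 3, swap → [26, 16, 25, 21, 13, 9, 17, 4]
  21 > parent 16 at index 1, swap → [26, 21, 25, 16, 13, 9, 17, 4]
Insert 12:
  append 12 at index 8 → [26, 21, 25, 16, 13, 9, 17, 4, 12] (no swap needed)
Insert 3:
  append 3 at index 9 → [26, 21, 25, 16, 13, 9, 17, 4, 12, 3] (no swap needed)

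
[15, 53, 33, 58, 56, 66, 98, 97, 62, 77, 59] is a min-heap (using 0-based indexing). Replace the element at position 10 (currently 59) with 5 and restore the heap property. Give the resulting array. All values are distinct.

[5, 15, 33, 58, 53, 66, 98, 97, 62, 77, 56]

set index 10 from 59 to 5 → [15, 53, 33, 58, 56, 66, 98, 97, 62, 77, 5]
5 < parent 56 at index 4, swap → [15, 53, 33, 58, 5, 66, 98, 97, 62, 77, 56]
5 < parent 53 at index 1, swap → [15, 5, 33, 58, 53, 66, 98, 97, 62, 77, 56]
5 < parent 15 at index 0, swap → [5, 15, 33, 58, 53, 66, 98, 97, 62, 77, 56]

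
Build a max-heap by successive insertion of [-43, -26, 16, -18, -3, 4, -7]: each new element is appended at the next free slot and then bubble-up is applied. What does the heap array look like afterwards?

[16, -3, 4, -43, -18, -26, -7]

Insert -43:
  append -43 at index 0 → [-43] (no swap needed)
Insert -26:
  append -26 at index 1 → [-43, -26]
  -26 > parent -43 at index 0, swap → [-26, -43]
Insert 16:
  append 16 at index 2 → [-26, -43, 16]
  16 > parent -26 at index 0, swap → [16, -43, -26]
Insert -18:
  append -18 at index 3 → [16, -43, -26, -18]
  -18 > parent -43 at index 1, swap → [16, -18, -26, -43]
Insert -3:
  append -3 at index 4 → [16, -18, -26, -43, -3]
  -3 > parent -18 at index 1, swap → [16, -3, -26, -43, -18]
Insert 4:
  append 4 at index 5 → [16, -3, -26, -43, -18, 4]
  4 > parent -26 at index 2, swap → [16, -3, 4, -43, -18, -26]
Insert -7:
  append -7 at index 6 → [16, -3, 4, -43, -18, -26, -7] (no swap needed)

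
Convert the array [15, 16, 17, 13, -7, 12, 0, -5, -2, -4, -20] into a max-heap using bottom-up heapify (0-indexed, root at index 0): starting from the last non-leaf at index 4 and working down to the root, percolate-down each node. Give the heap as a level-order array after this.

[17, 16, 15, 13, -4, 12, 0, -5, -2, -7, -20]

sift down from index 4:
  -7 vs larger child -4 at index 9, swap → [15, 16, 17, 13, -4, 12, 0, -5, -2, -7, -20]
sift down from index 3: already satisfies heap property
sift down from index 2: already satisfies heap property
sift down from index 1: already satisfies heap property
sift down from index 0:
  15 vs larger child 17 at index 2, swap → [17, 16, 15, 13, -4, 12, 0, -5, -2, -7, -20]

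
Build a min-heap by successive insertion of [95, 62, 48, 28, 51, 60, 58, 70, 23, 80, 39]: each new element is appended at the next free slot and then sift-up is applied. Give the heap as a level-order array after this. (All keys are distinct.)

[23, 28, 58, 48, 39, 62, 60, 95, 70, 80, 51]

Insert 95:
  append 95 at index 0 → [95] (no swap needed)
Insert 62:
  append 62 at index 1 → [95, 62]
  62 < parent 95 at index 0, swap → [62, 95]
Insert 48:
  append 48 at index 2 → [62, 95, 48]
  48 < parent 62 at index 0, swap → [48, 95, 62]
Insert 28:
  append 28 at index 3 → [48, 95, 62, 28]
  28 < parent 95 at index 1, swap → [48, 28, 62, 95]
  28 < parent 48 at index 0, swap → [28, 48, 62, 95]
Insert 51:
  append 51 at index 4 → [28, 48, 62, 95, 51] (no swap needed)
Insert 60:
  append 60 at index 5 → [28, 48, 62, 95, 51, 60]
  60 < parent 62 at index 2, swap → [28, 48, 60, 95, 51, 62]
Insert 58:
  append 58 at index 6 → [28, 48, 60, 95, 51, 62, 58]
  58 < parent 60 at index 2, swap → [28, 48, 58, 95, 51, 62, 60]
Insert 70:
  append 70 at index 7 → [28, 48, 58, 95, 51, 62, 60, 70]
  70 < parent 95 at index 3, swap → [28, 48, 58, 70, 51, 62, 60, 95]
Insert 23:
  append 23 at index 8 → [28, 48, 58, 70, 51, 62, 60, 95, 23]
  23 < parent 70 at index 3, swap → [28, 48, 58, 23, 51, 62, 60, 95, 70]
  23 < parent 48 at index 1, swap → [28, 23, 58, 48, 51, 62, 60, 95, 70]
  23 < parent 28 at index 0, swap → [23, 28, 58, 48, 51, 62, 60, 95, 70]
Insert 80:
  append 80 at index 9 → [23, 28, 58, 48, 51, 62, 60, 95, 70, 80] (no swap needed)
Insert 39:
  append 39 at index 10 → [23, 28, 58, 48, 51, 62, 60, 95, 70, 80, 39]
  39 < parent 51 at index 4, swap → [23, 28, 58, 48, 39, 62, 60, 95, 70, 80, 51]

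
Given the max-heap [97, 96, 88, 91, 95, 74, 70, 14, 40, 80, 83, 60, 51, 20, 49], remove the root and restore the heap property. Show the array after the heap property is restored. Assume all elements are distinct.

[96, 95, 88, 91, 83, 74, 70, 14, 40, 80, 49, 60, 51, 20]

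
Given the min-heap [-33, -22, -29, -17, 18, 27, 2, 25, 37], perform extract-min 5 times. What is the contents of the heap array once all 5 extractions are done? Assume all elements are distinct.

extract-min #1 returns -33:
  remove root -33; move last element 37 to root → [37, -22, -29, -17, 18, 27, 2, 25]
  37 vs smaller child -29 at index 2, swap → [-29, -22, 37, -17, 18, 27, 2, 25]
  37 vs smaller child 2 at index 6, swap → [-29, -22, 2, -17, 18, 27, 37, 25]
extract-min #2 returns -29:
  remove root -29; move last element 25 to root → [25, -22, 2, -17, 18, 27, 37]
  25 vs smaller child -22 at index 1, swap → [-22, 25, 2, -17, 18, 27, 37]
  25 vs smaller child -17 at index 3, swap → [-22, -17, 2, 25, 18, 27, 37]
extract-min #3 returns -22:
  remove root -22; move last element 37 to root → [37, -17, 2, 25, 18, 27]
  37 vs smaller child -17 at index 1, swap → [-17, 37, 2, 25, 18, 27]
  37 vs smaller child 18 at index 4, swap → [-17, 18, 2, 25, 37, 27]
extract-min #4 returns -17:
  remove root -17; move last element 27 to root → [27, 18, 2, 25, 37]
  27 vs smaller child 2 at index 2, swap → [2, 18, 27, 25, 37]
extract-min #5 returns 2:
  remove root 2; move last element 37 to root → [37, 18, 27, 25]
  37 vs smaller child 18 at index 1, swap → [18, 37, 27, 25]
  37 vs only child 25 at index 3, swap → [18, 25, 27, 37]

[18, 25, 27, 37]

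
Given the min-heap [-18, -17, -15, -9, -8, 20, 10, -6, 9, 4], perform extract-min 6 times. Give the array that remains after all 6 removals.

extract-min #1 returns -18:
  remove root -18; move last element 4 to root → [4, -17, -15, -9, -8, 20, 10, -6, 9]
  4 vs smaller child -17 at index 1, swap → [-17, 4, -15, -9, -8, 20, 10, -6, 9]
  4 vs smaller child -9 at index 3, swap → [-17, -9, -15, 4, -8, 20, 10, -6, 9]
  4 vs smaller child -6 at index 7, swap → [-17, -9, -15, -6, -8, 20, 10, 4, 9]
extract-min #2 returns -17:
  remove root -17; move last element 9 to root → [9, -9, -15, -6, -8, 20, 10, 4]
  9 vs smaller child -15 at index 2, swap → [-15, -9, 9, -6, -8, 20, 10, 4]
extract-min #3 returns -15:
  remove root -15; move last element 4 to root → [4, -9, 9, -6, -8, 20, 10]
  4 vs smaller child -9 at index 1, swap → [-9, 4, 9, -6, -8, 20, 10]
  4 vs smaller child -8 at index 4, swap → [-9, -8, 9, -6, 4, 20, 10]
extract-min #4 returns -9:
  remove root -9; move last element 10 to root → [10, -8, 9, -6, 4, 20]
  10 vs smaller child -8 at index 1, swap → [-8, 10, 9, -6, 4, 20]
  10 vs smaller child -6 at index 3, swap → [-8, -6, 9, 10, 4, 20]
extract-min #5 returns -8:
  remove root -8; move last element 20 to root → [20, -6, 9, 10, 4]
  20 vs smaller child -6 at index 1, swap → [-6, 20, 9, 10, 4]
  20 vs smaller child 4 at index 4, swap → [-6, 4, 9, 10, 20]
extract-min #6 returns -6:
  remove root -6; move last element 20 to root → [20, 4, 9, 10]
  20 vs smaller child 4 at index 1, swap → [4, 20, 9, 10]
  20 vs only child 10 at index 3, swap → [4, 10, 9, 20]

[4, 10, 9, 20]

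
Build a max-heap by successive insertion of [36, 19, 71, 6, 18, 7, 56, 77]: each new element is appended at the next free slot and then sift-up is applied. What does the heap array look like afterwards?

[77, 71, 56, 19, 18, 7, 36, 6]

Insert 36:
  append 36 at index 0 → [36] (no swap needed)
Insert 19:
  append 19 at index 1 → [36, 19] (no swap needed)
Insert 71:
  append 71 at index 2 → [36, 19, 71]
  71 > parent 36 at index 0, swap → [71, 19, 36]
Insert 6:
  append 6 at index 3 → [71, 19, 36, 6] (no swap needed)
Insert 18:
  append 18 at index 4 → [71, 19, 36, 6, 18] (no swap needed)
Insert 7:
  append 7 at index 5 → [71, 19, 36, 6, 18, 7] (no swap needed)
Insert 56:
  append 56 at index 6 → [71, 19, 36, 6, 18, 7, 56]
  56 > parent 36 at index 2, swap → [71, 19, 56, 6, 18, 7, 36]
Insert 77:
  append 77 at index 7 → [71, 19, 56, 6, 18, 7, 36, 77]
  77 > parent 6 at index 3, swap → [71, 19, 56, 77, 18, 7, 36, 6]
  77 > parent 19 at index 1, swap → [71, 77, 56, 19, 18, 7, 36, 6]
  77 > parent 71 at index 0, swap → [77, 71, 56, 19, 18, 7, 36, 6]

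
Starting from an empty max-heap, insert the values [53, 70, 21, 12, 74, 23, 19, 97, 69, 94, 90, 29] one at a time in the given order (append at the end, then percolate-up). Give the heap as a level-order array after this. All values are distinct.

Insert 53:
  append 53 at index 0 → [53] (no swap needed)
Insert 70:
  append 70 at index 1 → [53, 70]
  70 > parent 53 at index 0, swap → [70, 53]
Insert 21:
  append 21 at index 2 → [70, 53, 21] (no swap needed)
Insert 12:
  append 12 at index 3 → [70, 53, 21, 12] (no swap needed)
Insert 74:
  append 74 at index 4 → [70, 53, 21, 12, 74]
  74 > parent 53 at index 1, swap → [70, 74, 21, 12, 53]
  74 > parent 70 at index 0, swap → [74, 70, 21, 12, 53]
Insert 23:
  append 23 at index 5 → [74, 70, 21, 12, 53, 23]
  23 > parent 21 at index 2, swap → [74, 70, 23, 12, 53, 21]
Insert 19:
  append 19 at index 6 → [74, 70, 23, 12, 53, 21, 19] (no swap needed)
Insert 97:
  append 97 at index 7 → [74, 70, 23, 12, 53, 21, 19, 97]
  97 > parent 12 at index 3, swap → [74, 70, 23, 97, 53, 21, 19, 12]
  97 > parent 70 at index 1, swap → [74, 97, 23, 70, 53, 21, 19, 12]
  97 > parent 74 at index 0, swap → [97, 74, 23, 70, 53, 21, 19, 12]
Insert 69:
  append 69 at index 8 → [97, 74, 23, 70, 53, 21, 19, 12, 69] (no swap needed)
Insert 94:
  append 94 at index 9 → [97, 74, 23, 70, 53, 21, 19, 12, 69, 94]
  94 > parent 53 at index 4, swap → [97, 74, 23, 70, 94, 21, 19, 12, 69, 53]
  94 > parent 74 at index 1, swap → [97, 94, 23, 70, 74, 21, 19, 12, 69, 53]
Insert 90:
  append 90 at index 10 → [97, 94, 23, 70, 74, 21, 19, 12, 69, 53, 90]
  90 > parent 74 at index 4, swap → [97, 94, 23, 70, 90, 21, 19, 12, 69, 53, 74]
Insert 29:
  append 29 at index 11 → [97, 94, 23, 70, 90, 21, 19, 12, 69, 53, 74, 29]
  29 > parent 21 at index 5, swap → [97, 94, 23, 70, 90, 29, 19, 12, 69, 53, 74, 21]
  29 > parent 23 at index 2, swap → [97, 94, 29, 70, 90, 23, 19, 12, 69, 53, 74, 21]

[97, 94, 29, 70, 90, 23, 19, 12, 69, 53, 74, 21]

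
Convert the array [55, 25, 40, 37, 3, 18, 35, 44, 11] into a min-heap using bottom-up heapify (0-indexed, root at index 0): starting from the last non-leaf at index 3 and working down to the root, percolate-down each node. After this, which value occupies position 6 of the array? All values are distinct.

35

sift down from index 3:
  37 vs smaller child 11 at index 8, swap → [55, 25, 40, 11, 3, 18, 35, 44, 37]
sift down from index 2:
  40 vs smaller child 18 at index 5, swap → [55, 25, 18, 11, 3, 40, 35, 44, 37]
sift down from index 1:
  25 vs smaller child 3 at index 4, swap → [55, 3, 18, 11, 25, 40, 35, 44, 37]
sift down from index 0:
  55 vs smaller child 3 at index 1, swap → [3, 55, 18, 11, 25, 40, 35, 44, 37]
  55 vs smaller child 11 at index 3, swap → [3, 11, 18, 55, 25, 40, 35, 44, 37]
  55 vs smaller child 37 at index 8, swap → [3, 11, 18, 37, 25, 40, 35, 44, 55]
resulting array: [3, 11, 18, 37, 25, 40, 35, 44, 55]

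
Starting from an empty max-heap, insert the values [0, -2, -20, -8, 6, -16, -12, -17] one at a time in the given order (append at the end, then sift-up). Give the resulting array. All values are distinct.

[6, 0, -12, -8, -2, -20, -16, -17]

Insert 0:
  append 0 at index 0 → [0] (no swap needed)
Insert -2:
  append -2 at index 1 → [0, -2] (no swap needed)
Insert -20:
  append -20 at index 2 → [0, -2, -20] (no swap needed)
Insert -8:
  append -8 at index 3 → [0, -2, -20, -8] (no swap needed)
Insert 6:
  append 6 at index 4 → [0, -2, -20, -8, 6]
  6 > parent -2 at index 1, swap → [0, 6, -20, -8, -2]
  6 > parent 0 at index 0, swap → [6, 0, -20, -8, -2]
Insert -16:
  append -16 at index 5 → [6, 0, -20, -8, -2, -16]
  -16 > parent -20 at index 2, swap → [6, 0, -16, -8, -2, -20]
Insert -12:
  append -12 at index 6 → [6, 0, -16, -8, -2, -20, -12]
  -12 > parent -16 at index 2, swap → [6, 0, -12, -8, -2, -20, -16]
Insert -17:
  append -17 at index 7 → [6, 0, -12, -8, -2, -20, -16, -17] (no swap needed)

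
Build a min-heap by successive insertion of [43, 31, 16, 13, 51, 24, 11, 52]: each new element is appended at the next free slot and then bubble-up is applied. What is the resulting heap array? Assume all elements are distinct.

Insert 43:
  append 43 at index 0 → [43] (no swap needed)
Insert 31:
  append 31 at index 1 → [43, 31]
  31 < parent 43 at index 0, swap → [31, 43]
Insert 16:
  append 16 at index 2 → [31, 43, 16]
  16 < parent 31 at index 0, swap → [16, 43, 31]
Insert 13:
  append 13 at index 3 → [16, 43, 31, 13]
  13 < parent 43 at index 1, swap → [16, 13, 31, 43]
  13 < parent 16 at index 0, swap → [13, 16, 31, 43]
Insert 51:
  append 51 at index 4 → [13, 16, 31, 43, 51] (no swap needed)
Insert 24:
  append 24 at index 5 → [13, 16, 31, 43, 51, 24]
  24 < parent 31 at index 2, swap → [13, 16, 24, 43, 51, 31]
Insert 11:
  append 11 at index 6 → [13, 16, 24, 43, 51, 31, 11]
  11 < parent 24 at index 2, swap → [13, 16, 11, 43, 51, 31, 24]
  11 < parent 13 at index 0, swap → [11, 16, 13, 43, 51, 31, 24]
Insert 52:
  append 52 at index 7 → [11, 16, 13, 43, 51, 31, 24, 52] (no swap needed)

[11, 16, 13, 43, 51, 31, 24, 52]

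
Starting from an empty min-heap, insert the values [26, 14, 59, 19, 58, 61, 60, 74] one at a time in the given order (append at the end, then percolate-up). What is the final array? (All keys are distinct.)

[14, 19, 59, 26, 58, 61, 60, 74]

Insert 26:
  append 26 at index 0 → [26] (no swap needed)
Insert 14:
  append 14 at index 1 → [26, 14]
  14 < parent 26 at index 0, swap → [14, 26]
Insert 59:
  append 59 at index 2 → [14, 26, 59] (no swap needed)
Insert 19:
  append 19 at index 3 → [14, 26, 59, 19]
  19 < parent 26 at index 1, swap → [14, 19, 59, 26]
Insert 58:
  append 58 at index 4 → [14, 19, 59, 26, 58] (no swap needed)
Insert 61:
  append 61 at index 5 → [14, 19, 59, 26, 58, 61] (no swap needed)
Insert 60:
  append 60 at index 6 → [14, 19, 59, 26, 58, 61, 60] (no swap needed)
Insert 74:
  append 74 at index 7 → [14, 19, 59, 26, 58, 61, 60, 74] (no swap needed)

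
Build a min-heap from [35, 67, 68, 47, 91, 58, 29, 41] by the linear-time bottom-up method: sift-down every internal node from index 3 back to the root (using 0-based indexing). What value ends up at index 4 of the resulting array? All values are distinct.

sift down from index 3:
  47 vs only child 41 at index 7, swap → [35, 67, 68, 41, 91, 58, 29, 47]
sift down from index 2:
  68 vs smaller child 29 at index 6, swap → [35, 67, 29, 41, 91, 58, 68, 47]
sift down from index 1:
  67 vs smaller child 41 at index 3, swap → [35, 41, 29, 67, 91, 58, 68, 47]
  67 vs only child 47 at index 7, swap → [35, 41, 29, 47, 91, 58, 68, 67]
sift down from index 0:
  35 vs smaller child 29 at index 2, swap → [29, 41, 35, 47, 91, 58, 68, 67]
resulting array: [29, 41, 35, 47, 91, 58, 68, 67]

91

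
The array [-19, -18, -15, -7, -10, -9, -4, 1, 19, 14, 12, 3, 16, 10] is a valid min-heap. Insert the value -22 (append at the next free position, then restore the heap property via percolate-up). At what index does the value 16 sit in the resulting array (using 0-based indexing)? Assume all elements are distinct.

12

append -22 at index 14 → [-19, -18, -15, -7, -10, -9, -4, 1, 19, 14, 12, 3, 16, 10, -22]
-22 < parent -4 at index 6, swap → [-19, -18, -15, -7, -10, -9, -22, 1, 19, 14, 12, 3, 16, 10, -4]
-22 < parent -15 at index 2, swap → [-19, -18, -22, -7, -10, -9, -15, 1, 19, 14, 12, 3, 16, 10, -4]
-22 < parent -19 at index 0, swap → [-22, -18, -19, -7, -10, -9, -15, 1, 19, 14, 12, 3, 16, 10, -4]
resulting array: [-22, -18, -19, -7, -10, -9, -15, 1, 19, 14, 12, 3, 16, 10, -4]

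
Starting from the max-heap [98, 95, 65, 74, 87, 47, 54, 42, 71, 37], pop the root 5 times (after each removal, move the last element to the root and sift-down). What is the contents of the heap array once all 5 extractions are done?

extract-max #1 returns 98:
  remove root 98; move last element 37 to root → [37, 95, 65, 74, 87, 47, 54, 42, 71]
  37 vs larger child 95 at index 1, swap → [95, 37, 65, 74, 87, 47, 54, 42, 71]
  37 vs larger child 87 at index 4, swap → [95, 87, 65, 74, 37, 47, 54, 42, 71]
extract-max #2 returns 95:
  remove root 95; move last element 71 to root → [71, 87, 65, 74, 37, 47, 54, 42]
  71 vs larger child 87 at index 1, swap → [87, 71, 65, 74, 37, 47, 54, 42]
  71 vs larger child 74 at index 3, swap → [87, 74, 65, 71, 37, 47, 54, 42]
extract-max #3 returns 87:
  remove root 87; move last element 42 to root → [42, 74, 65, 71, 37, 47, 54]
  42 vs larger child 74 at index 1, swap → [74, 42, 65, 71, 37, 47, 54]
  42 vs larger child 71 at index 3, swap → [74, 71, 65, 42, 37, 47, 54]
extract-max #4 returns 74:
  remove root 74; move last element 54 to root → [54, 71, 65, 42, 37, 47]
  54 vs larger child 71 at index 1, swap → [71, 54, 65, 42, 37, 47]
extract-max #5 returns 71:
  remove root 71; move last element 47 to root → [47, 54, 65, 42, 37]
  47 vs larger child 65 at index 2, swap → [65, 54, 47, 42, 37]

[65, 54, 47, 42, 37]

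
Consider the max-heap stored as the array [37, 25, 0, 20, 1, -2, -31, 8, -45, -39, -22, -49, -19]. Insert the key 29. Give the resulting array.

[37, 25, 29, 20, 1, -2, 0, 8, -45, -39, -22, -49, -19, -31]

append 29 at index 13 → [37, 25, 0, 20, 1, -2, -31, 8, -45, -39, -22, -49, -19, 29]
29 > parent -31 at index 6, swap → [37, 25, 0, 20, 1, -2, 29, 8, -45, -39, -22, -49, -19, -31]
29 > parent 0 at index 2, swap → [37, 25, 29, 20, 1, -2, 0, 8, -45, -39, -22, -49, -19, -31]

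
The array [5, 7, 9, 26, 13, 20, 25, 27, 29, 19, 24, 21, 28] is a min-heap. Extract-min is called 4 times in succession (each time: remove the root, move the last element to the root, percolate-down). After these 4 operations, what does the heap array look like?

extract-min #1 returns 5:
  remove root 5; move last element 28 to root → [28, 7, 9, 26, 13, 20, 25, 27, 29, 19, 24, 21]
  28 vs smaller child 7 at index 1, swap → [7, 28, 9, 26, 13, 20, 25, 27, 29, 19, 24, 21]
  28 vs smaller child 13 at index 4, swap → [7, 13, 9, 26, 28, 20, 25, 27, 29, 19, 24, 21]
  28 vs smaller child 19 at index 9, swap → [7, 13, 9, 26, 19, 20, 25, 27, 29, 28, 24, 21]
extract-min #2 returns 7:
  remove root 7; move last element 21 to root → [21, 13, 9, 26, 19, 20, 25, 27, 29, 28, 24]
  21 vs smaller child 9 at index 2, swap → [9, 13, 21, 26, 19, 20, 25, 27, 29, 28, 24]
  21 vs smaller child 20 at index 5, swap → [9, 13, 20, 26, 19, 21, 25, 27, 29, 28, 24]
extract-min #3 returns 9:
  remove root 9; move last element 24 to root → [24, 13, 20, 26, 19, 21, 25, 27, 29, 28]
  24 vs smaller child 13 at index 1, swap → [13, 24, 20, 26, 19, 21, 25, 27, 29, 28]
  24 vs smaller child 19 at index 4, swap → [13, 19, 20, 26, 24, 21, 25, 27, 29, 28]
extract-min #4 returns 13:
  remove root 13; move last element 28 to root → [28, 19, 20, 26, 24, 21, 25, 27, 29]
  28 vs smaller child 19 at index 1, swap → [19, 28, 20, 26, 24, 21, 25, 27, 29]
  28 vs smaller child 24 at index 4, swap → [19, 24, 20, 26, 28, 21, 25, 27, 29]

[19, 24, 20, 26, 28, 21, 25, 27, 29]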